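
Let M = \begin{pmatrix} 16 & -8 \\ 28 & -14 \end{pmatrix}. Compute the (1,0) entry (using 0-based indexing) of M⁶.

896

Characteristic polynomial: t^2 - 2t = t(t - 2), so the eigenvalues are 0, 2.
t=0: eigenvector (-1, -2).
t=2: eigenvector (4, 7).
P = [[-1, 4], [-2, 7]], D = diag(0, 2), P⁻¹ = [[7, -4], [2, -1]].
M⁶ = P·diag(0, 64)·P⁻¹ = [[512, -256], [896, -448]].
The requested entry is 896.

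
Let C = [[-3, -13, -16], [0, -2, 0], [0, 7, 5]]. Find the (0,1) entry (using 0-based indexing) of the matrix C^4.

Characteristic polynomial: λ^3 - 19λ - 30 = (λ - 5)(λ + 2)(λ + 3), so the eigenvalues are -3, -2, 5.
λ=-3: eigenvector (1, 0, 0).
λ=-2: eigenvector (3, 1, -1).
λ=5: eigenvector (-2, 0, 1).
P = [[1, 3, -2], [0, 1, 0], [0, -1, 1]], D = diag(-3, -2, 5), P⁻¹ = [[1, -1, 2], [0, 1, 0], [0, 1, 1]].
C⁴ = P·diag(81, 16, 625)·P⁻¹ = [[81, -1283, -1088], [0, 16, 0], [0, 609, 625]].
The requested entry is -1283.

-1283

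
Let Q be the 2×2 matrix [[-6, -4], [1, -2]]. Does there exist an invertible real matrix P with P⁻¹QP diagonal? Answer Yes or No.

Characteristic polynomial: p(λ) = λ^2 + 8λ + 16 = (λ + 4)^2.
λ = -4 has algebraic multiplicity 2; rank(Q + 4I) = 1, so geometric multiplicity = 1.
Geometric multiplicity < algebraic multiplicity, so Q is not diagonalizable.

No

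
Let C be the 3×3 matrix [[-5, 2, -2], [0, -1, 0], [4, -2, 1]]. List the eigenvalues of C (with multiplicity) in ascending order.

Characteristic polynomial: p(r) = r^3 + 5r^2 + 7r + 3 = (r + 1)^2(r + 3).
Roots (with multiplicity): -3, -1, -1.

-3, -1, -1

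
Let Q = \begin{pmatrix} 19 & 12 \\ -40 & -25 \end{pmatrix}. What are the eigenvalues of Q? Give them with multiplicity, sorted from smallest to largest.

-5, -1

Characteristic polynomial: p(μ) = μ^2 + 6μ + 5 = (μ + 1)(μ + 5).
Roots (with multiplicity): -5, -1.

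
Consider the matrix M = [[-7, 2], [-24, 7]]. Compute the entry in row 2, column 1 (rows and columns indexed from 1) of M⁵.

-24

Characteristic polynomial: r^2 - 1 = (r - 1)(r + 1), so the eigenvalues are -1, 1.
r=-1: eigenvector (1, 3).
r=1: eigenvector (1, 4).
P = [[1, 1], [3, 4]], D = diag(-1, 1), P⁻¹ = [[4, -1], [-3, 1]].
M⁵ = P·diag(-1, 1)·P⁻¹ = [[-7, 2], [-24, 7]].
The requested entry is -24.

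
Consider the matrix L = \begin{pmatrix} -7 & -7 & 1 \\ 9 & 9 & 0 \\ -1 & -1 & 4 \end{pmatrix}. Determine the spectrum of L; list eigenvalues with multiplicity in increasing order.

0, 3, 3

Characteristic polynomial: p(μ) = μ^3 - 6μ^2 + 9μ = μ(μ - 3)^2.
Roots (with multiplicity): 0, 3, 3.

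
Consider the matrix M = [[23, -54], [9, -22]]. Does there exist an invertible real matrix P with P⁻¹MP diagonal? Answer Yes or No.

Yes

Characteristic polynomial: p(r) = r^2 - r - 20 = (r - 5)(r + 4).
All 2 eigenvalues are distinct, so M is diagonalizable.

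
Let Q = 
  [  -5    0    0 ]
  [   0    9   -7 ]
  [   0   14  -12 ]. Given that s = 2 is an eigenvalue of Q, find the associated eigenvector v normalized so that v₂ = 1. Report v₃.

Q − 2I = [[-7, 0, 0], [0, 7, -7], [0, 14, -14]].
Solving (Q − 2I)v = 0 gives the eigenspace spanned by (0, 1, 1).
With v₂ = 1, v = (0, 1, 1), so v₃ = 1.

1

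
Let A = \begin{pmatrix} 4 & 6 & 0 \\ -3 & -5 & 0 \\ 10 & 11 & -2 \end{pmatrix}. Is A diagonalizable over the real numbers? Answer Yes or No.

Characteristic polynomial: p(μ) = μ^3 + 3μ^2 - 4 = (μ - 1)(μ + 2)^2.
μ = -2 has algebraic multiplicity 2; rank(A + 2I) = 2, so geometric multiplicity = 1.
Geometric multiplicity < algebraic multiplicity, so A is not diagonalizable.

No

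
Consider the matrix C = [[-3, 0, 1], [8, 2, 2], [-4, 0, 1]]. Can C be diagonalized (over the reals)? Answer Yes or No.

No

Characteristic polynomial: p(s) = s^3 - 3s - 2 = (s - 2)(s + 1)^2.
s = -1 has algebraic multiplicity 2; rank(C + 1I) = 2, so geometric multiplicity = 1.
Geometric multiplicity < algebraic multiplicity, so C is not diagonalizable.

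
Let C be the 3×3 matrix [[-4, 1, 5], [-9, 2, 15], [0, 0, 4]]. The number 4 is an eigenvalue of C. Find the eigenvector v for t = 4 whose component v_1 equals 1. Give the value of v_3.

C − 4I = [[-8, 1, 5], [-9, -2, 15], [0, 0, 0]].
Solving (C − 4I)v = 0 gives the eigenspace spanned by (1, 3, 1).
With v_1 = 1, v = (1, 3, 1), so v_3 = 1.

1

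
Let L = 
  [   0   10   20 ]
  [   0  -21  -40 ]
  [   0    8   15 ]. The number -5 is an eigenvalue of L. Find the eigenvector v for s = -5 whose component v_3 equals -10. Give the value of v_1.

-10

L + 5I = [[5, 10, 20], [0, -16, -40], [0, 8, 20]].
Solving (L + 5I)v = 0 gives the eigenspace spanned by (-10, 25, -10).
With v_3 = -10, v = (-10, 25, -10), so v_1 = -10.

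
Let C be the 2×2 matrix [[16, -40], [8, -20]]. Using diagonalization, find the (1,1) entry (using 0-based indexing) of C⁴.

1280

Characteristic polynomial: t^2 + 4t = t(t + 4), so the eigenvalues are -4, 0.
t=-4: eigenvector (2, 1).
t=0: eigenvector (5, 2).
P = [[2, 5], [1, 2]], D = diag(-4, 0), P⁻¹ = [[-2, 5], [1, -2]].
C⁴ = P·diag(256, 0)·P⁻¹ = [[-1024, 2560], [-512, 1280]].
The requested entry is 1280.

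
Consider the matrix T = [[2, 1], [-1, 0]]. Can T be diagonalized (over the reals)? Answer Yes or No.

Characteristic polynomial: p(λ) = λ^2 - 2λ + 1 = (λ - 1)^2.
λ = 1 has algebraic multiplicity 2; rank(T − 1I) = 1, so geometric multiplicity = 1.
Geometric multiplicity < algebraic multiplicity, so T is not diagonalizable.

No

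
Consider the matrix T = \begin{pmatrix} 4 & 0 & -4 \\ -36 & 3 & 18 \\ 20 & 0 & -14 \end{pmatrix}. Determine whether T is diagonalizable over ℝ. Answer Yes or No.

Yes

Characteristic polynomial: p(r) = r^3 + 7r^2 - 6r - 72 = (r - 3)(r + 4)(r + 6).
All 3 eigenvalues are distinct, so T is diagonalizable.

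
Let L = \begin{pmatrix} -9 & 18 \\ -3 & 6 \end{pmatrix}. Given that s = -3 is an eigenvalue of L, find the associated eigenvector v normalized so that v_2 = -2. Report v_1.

-6

L + 3I = [[-6, 18], [-3, 9]].
Solving (L + 3I)v = 0 gives the eigenspace spanned by (-6, -2).
With v_2 = -2, v = (-6, -2), so v_1 = -6.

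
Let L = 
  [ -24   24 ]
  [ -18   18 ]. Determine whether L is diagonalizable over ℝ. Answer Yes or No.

Characteristic polynomial: p(r) = r^2 + 6r = r(r + 6).
All 2 eigenvalues are distinct, so L is diagonalizable.

Yes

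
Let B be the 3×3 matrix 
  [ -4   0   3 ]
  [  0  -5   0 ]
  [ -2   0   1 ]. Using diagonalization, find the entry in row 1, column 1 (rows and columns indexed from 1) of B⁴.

Characteristic polynomial: s^3 + 8s^2 + 17s + 10 = (s + 1)(s + 2)(s + 5), so the eigenvalues are -5, -2, -1.
s=-2: eigenvector (3, 0, 2).
s=-5: eigenvector (0, 1, 0).
s=-1: eigenvector (1, 0, 1).
P = [[3, 0, 1], [0, 1, 0], [2, 0, 1]], D = diag(-2, -5, -1), P⁻¹ = [[1, 0, -1], [0, 1, 0], [-2, 0, 3]].
B⁴ = P·diag(16, 625, 1)·P⁻¹ = [[46, 0, -45], [0, 625, 0], [30, 0, -29]].
The requested entry is 46.

46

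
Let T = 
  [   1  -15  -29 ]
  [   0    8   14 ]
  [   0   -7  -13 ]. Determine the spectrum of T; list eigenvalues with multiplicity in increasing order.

-6, 1, 1

Characteristic polynomial: p(μ) = μ^3 + 4μ^2 - 11μ + 6 = (μ - 1)^2(μ + 6).
Roots (with multiplicity): -6, 1, 1.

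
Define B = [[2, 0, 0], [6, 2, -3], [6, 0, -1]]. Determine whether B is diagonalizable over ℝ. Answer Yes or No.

Yes

Characteristic polynomial: p(r) = r^3 - 3r^2 + 4 = (r - 2)^2(r + 1).
r = 2 has algebraic multiplicity 2; rank(B − 2I) = 1, so geometric multiplicity = 2.
Every eigenvalue has geometric = algebraic multiplicity, so B is diagonalizable.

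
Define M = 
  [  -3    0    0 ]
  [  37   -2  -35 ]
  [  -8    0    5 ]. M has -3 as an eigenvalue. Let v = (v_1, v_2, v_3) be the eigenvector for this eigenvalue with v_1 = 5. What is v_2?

M + 3I = [[0, 0, 0], [37, 1, -35], [-8, 0, 8]].
Solving (M + 3I)v = 0 gives the eigenspace spanned by (5, -10, 5).
With v_1 = 5, v = (5, -10, 5), so v_2 = -10.

-10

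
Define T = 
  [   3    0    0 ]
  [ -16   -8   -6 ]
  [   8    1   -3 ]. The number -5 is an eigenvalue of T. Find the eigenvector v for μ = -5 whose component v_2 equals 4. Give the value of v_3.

-2

T + 5I = [[8, 0, 0], [-16, -3, -6], [8, 1, 2]].
Solving (T + 5I)v = 0 gives the eigenspace spanned by (0, 4, -2).
With v_2 = 4, v = (0, 4, -2), so v_3 = -2.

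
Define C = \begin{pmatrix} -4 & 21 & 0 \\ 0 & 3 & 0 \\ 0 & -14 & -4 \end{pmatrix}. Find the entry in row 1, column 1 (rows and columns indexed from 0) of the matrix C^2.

Characteristic polynomial: r^3 + 5r^2 - 8r - 48 = (r - 3)(r + 4)^2, so the eigenvalues are -4, -4, 3.
r=-4: eigenvector (1, 0, 2).
r=3: eigenvector (3, 1, -2).
r=-4: eigenvector (0, 0, 1).
P = [[1, 3, 0], [0, 1, 0], [2, -2, 1]], D = diag(-4, 3, -4), P⁻¹ = [[1, -3, 0], [0, 1, 0], [-2, 8, 1]].
C² = P·diag(16, 9, 16)·P⁻¹ = [[16, -21, 0], [0, 9, 0], [0, 14, 16]].
The requested entry is 9.

9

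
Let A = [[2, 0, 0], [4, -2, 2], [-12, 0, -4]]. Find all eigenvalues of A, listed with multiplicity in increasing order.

-4, -2, 2

Characteristic polynomial: p(r) = r^3 + 4r^2 - 4r - 16 = (r - 2)(r + 2)(r + 4).
Roots (with multiplicity): -4, -2, 2.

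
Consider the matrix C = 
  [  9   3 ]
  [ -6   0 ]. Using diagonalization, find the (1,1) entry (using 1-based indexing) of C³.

405

Characteristic polynomial: t^2 - 9t + 18 = (t - 6)(t - 3), so the eigenvalues are 3, 6.
t=3: eigenvector (1, -2).
t=6: eigenvector (1, -1).
P = [[1, 1], [-2, -1]], D = diag(3, 6), P⁻¹ = [[-1, -1], [2, 1]].
C³ = P·diag(27, 216)·P⁻¹ = [[405, 189], [-378, -162]].
The requested entry is 405.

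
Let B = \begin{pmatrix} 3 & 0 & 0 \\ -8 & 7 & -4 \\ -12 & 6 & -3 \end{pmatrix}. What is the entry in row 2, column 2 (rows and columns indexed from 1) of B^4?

Characteristic polynomial: s^3 - 7s^2 + 15s - 9 = (s - 3)^2(s - 1), so the eigenvalues are 1, 3, 3.
s=3: eigenvector (0, 1, 1).
s=3: eigenvector (1, -2, -4).
s=1: eigenvector (0, 2, 3).
P = [[0, 1, 0], [1, -2, 2], [1, -4, 3]], D = diag(3, 3, 1), P⁻¹ = [[-2, 3, -2], [1, 0, 0], [2, -1, 1]].
B⁴ = P·diag(81, 81, 1)·P⁻¹ = [[81, 0, 0], [-320, 241, -160], [-480, 240, -159]].
The requested entry is 241.

241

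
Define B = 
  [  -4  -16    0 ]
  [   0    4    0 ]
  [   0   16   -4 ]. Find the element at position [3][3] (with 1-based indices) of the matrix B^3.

-64

Characteristic polynomial: μ^3 + 4μ^2 - 16μ - 64 = (μ - 4)(μ + 4)^2, so the eigenvalues are -4, -4, 4.
μ=4: eigenvector (-2, 1, 2).
μ=-4: eigenvector (2, 0, -3).
μ=-4: eigenvector (1, 0, -1).
P = [[-2, 2, 1], [1, 0, 0], [2, -3, -1]], D = diag(4, -4, -4), P⁻¹ = [[0, 1, 0], [-1, 0, -1], [3, 2, 2]].
B³ = P·diag(64, -64, -64)·P⁻¹ = [[-64, -256, 0], [0, 64, 0], [0, 256, -64]].
The requested entry is -64.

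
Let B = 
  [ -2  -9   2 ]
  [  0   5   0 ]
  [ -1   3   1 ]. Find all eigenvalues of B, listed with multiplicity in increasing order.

Characteristic polynomial: p(s) = s^3 - 4s^2 - 5s = s(s - 5)(s + 1).
Roots (with multiplicity): -1, 0, 5.

-1, 0, 5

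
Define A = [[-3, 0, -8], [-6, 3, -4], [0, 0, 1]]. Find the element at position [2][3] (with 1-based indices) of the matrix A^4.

Characteristic polynomial: s^3 - s^2 - 9s + 9 = (s - 3)(s - 1)(s + 3), so the eigenvalues are -3, 1, 3.
s=-3: eigenvector (1, 1, 0).
s=3: eigenvector (0, 1, 0).
s=1: eigenvector (-2, -4, 1).
P = [[1, 0, -2], [1, 1, -4], [0, 0, 1]], D = diag(-3, 3, 1), P⁻¹ = [[1, 0, 2], [-1, 1, 2], [0, 0, 1]].
A⁴ = P·diag(81, 81, 1)·P⁻¹ = [[81, 0, 160], [0, 81, 320], [0, 0, 1]].
The requested entry is 320.

320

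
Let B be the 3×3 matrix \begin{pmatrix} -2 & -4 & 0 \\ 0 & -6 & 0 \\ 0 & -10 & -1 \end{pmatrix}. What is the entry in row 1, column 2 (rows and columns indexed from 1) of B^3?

Characteristic polynomial: r^3 + 9r^2 + 20r + 12 = (r + 1)(r + 2)(r + 6), so the eigenvalues are -6, -2, -1.
r=-2: eigenvector (1, 0, 0).
r=-6: eigenvector (1, 1, 2).
r=-1: eigenvector (0, 0, 1).
P = [[1, 1, 0], [0, 1, 0], [0, 2, 1]], D = diag(-2, -6, -1), P⁻¹ = [[1, -1, 0], [0, 1, 0], [0, -2, 1]].
B³ = P·diag(-8, -216, -1)·P⁻¹ = [[-8, -208, 0], [0, -216, 0], [0, -430, -1]].
The requested entry is -208.

-208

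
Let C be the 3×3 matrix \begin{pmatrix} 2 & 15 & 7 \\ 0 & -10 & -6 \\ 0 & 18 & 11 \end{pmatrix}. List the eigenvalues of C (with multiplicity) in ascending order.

Characteristic polynomial: p(μ) = μ^3 - 3μ^2 + 4 = (μ - 2)^2(μ + 1).
Roots (with multiplicity): -1, 2, 2.

-1, 2, 2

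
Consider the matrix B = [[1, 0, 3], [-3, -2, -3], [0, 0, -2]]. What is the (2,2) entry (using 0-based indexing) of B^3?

Characteristic polynomial: μ^3 + 3μ^2 - 4 = (μ - 1)(μ + 2)^2, so the eigenvalues are -2, -2, 1.
μ=-2: eigenvector (1, 0, -1).
μ=-2: eigenvector (0, 1, 0).
μ=1: eigenvector (1, -1, 0).
P = [[1, 0, 1], [0, 1, -1], [-1, 0, 0]], D = diag(-2, -2, 1), P⁻¹ = [[0, 0, -1], [1, 1, 1], [1, 0, 1]].
B³ = P·diag(-8, -8, 1)·P⁻¹ = [[1, 0, 9], [-9, -8, -9], [0, 0, -8]].
The requested entry is -8.

-8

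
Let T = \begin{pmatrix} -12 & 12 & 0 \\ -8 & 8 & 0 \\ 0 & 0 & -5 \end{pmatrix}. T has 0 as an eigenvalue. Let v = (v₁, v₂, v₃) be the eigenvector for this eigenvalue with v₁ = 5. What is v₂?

5

T = [[-12, 12, 0], [-8, 8, 0], [0, 0, -5]].
Solving (T)v = 0 gives the eigenspace spanned by (5, 5, 0).
With v₁ = 5, v = (5, 5, 0), so v₂ = 5.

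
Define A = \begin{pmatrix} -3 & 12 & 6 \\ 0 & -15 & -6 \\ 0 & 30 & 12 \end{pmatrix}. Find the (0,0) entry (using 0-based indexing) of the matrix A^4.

Characteristic polynomial: λ^3 + 6λ^2 + 9λ = λ(λ + 3)^2, so the eigenvalues are -3, -3, 0.
λ=-3: eigenvector (1, -1, 2).
λ=-3: eigenvector (0, 1, -2).
λ=0: eigenvector (2, -2, 5).
P = [[1, 0, 2], [-1, 1, -2], [2, -2, 5]], D = diag(-3, -3, 0), P⁻¹ = [[1, -4, -2], [1, 1, 0], [0, 2, 1]].
A⁴ = P·diag(81, 81, 0)·P⁻¹ = [[81, -324, -162], [0, 405, 162], [0, -810, -324]].
The requested entry is 81.

81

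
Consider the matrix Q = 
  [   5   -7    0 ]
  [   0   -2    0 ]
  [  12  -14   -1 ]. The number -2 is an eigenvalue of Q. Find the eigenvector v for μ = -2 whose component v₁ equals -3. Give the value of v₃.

-6

Q + 2I = [[7, -7, 0], [0, 0, 0], [12, -14, 1]].
Solving (Q + 2I)v = 0 gives the eigenspace spanned by (-3, -3, -6).
With v₁ = -3, v = (-3, -3, -6), so v₃ = -6.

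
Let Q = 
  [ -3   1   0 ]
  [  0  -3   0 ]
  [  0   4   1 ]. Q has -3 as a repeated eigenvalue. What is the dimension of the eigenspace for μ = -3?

Q + 3I = [[0, 1, 0], [0, 0, 0], [0, 4, 4]].
This matrix has rank 2, so its null space has dimension 3 − 2 = 1.

1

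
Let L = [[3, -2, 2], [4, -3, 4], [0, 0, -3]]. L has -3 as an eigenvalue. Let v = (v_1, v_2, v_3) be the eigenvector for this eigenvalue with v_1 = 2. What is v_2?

4

L + 3I = [[6, -2, 2], [4, 0, 4], [0, 0, 0]].
Solving (L + 3I)v = 0 gives the eigenspace spanned by (2, 4, -2).
With v_1 = 2, v = (2, 4, -2), so v_2 = 4.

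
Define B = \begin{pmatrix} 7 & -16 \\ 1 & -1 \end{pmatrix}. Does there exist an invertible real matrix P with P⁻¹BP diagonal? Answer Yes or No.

Characteristic polynomial: p(s) = s^2 - 6s + 9 = (s - 3)^2.
s = 3 has algebraic multiplicity 2; rank(B − 3I) = 1, so geometric multiplicity = 1.
Geometric multiplicity < algebraic multiplicity, so B is not diagonalizable.

No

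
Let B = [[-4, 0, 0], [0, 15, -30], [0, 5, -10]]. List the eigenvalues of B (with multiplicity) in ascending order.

Characteristic polynomial: p(μ) = μ^3 - μ^2 - 20μ = μ(μ - 5)(μ + 4).
Roots (with multiplicity): -4, 0, 5.

-4, 0, 5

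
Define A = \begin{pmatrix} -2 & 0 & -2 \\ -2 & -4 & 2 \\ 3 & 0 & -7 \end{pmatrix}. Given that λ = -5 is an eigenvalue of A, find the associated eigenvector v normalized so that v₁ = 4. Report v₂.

-4

A + 5I = [[3, 0, -2], [-2, 1, 2], [3, 0, -2]].
Solving (A + 5I)v = 0 gives the eigenspace spanned by (4, -4, 6).
With v₁ = 4, v = (4, -4, 6), so v₂ = -4.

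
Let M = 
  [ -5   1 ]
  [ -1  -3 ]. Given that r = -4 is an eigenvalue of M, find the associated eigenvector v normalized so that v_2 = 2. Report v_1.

M + 4I = [[-1, 1], [-1, 1]].
Solving (M + 4I)v = 0 gives the eigenspace spanned by (2, 2).
With v_2 = 2, v = (2, 2), so v_1 = 2.

2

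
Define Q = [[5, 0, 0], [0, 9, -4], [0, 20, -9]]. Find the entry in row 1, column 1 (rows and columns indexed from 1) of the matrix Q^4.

625

Characteristic polynomial: μ^3 - 5μ^2 - μ + 5 = (μ - 5)(μ - 1)(μ + 1), so the eigenvalues are -1, 1, 5.
μ=5: eigenvector (1, 0, 0).
μ=1: eigenvector (0, 1, 2).
μ=-1: eigenvector (0, 2, 5).
P = [[1, 0, 0], [0, 1, 2], [0, 2, 5]], D = diag(5, 1, -1), P⁻¹ = [[1, 0, 0], [0, 5, -2], [0, -2, 1]].
Q⁴ = P·diag(625, 1, 1)·P⁻¹ = [[625, 0, 0], [0, 1, 0], [0, 0, 1]].
The requested entry is 625.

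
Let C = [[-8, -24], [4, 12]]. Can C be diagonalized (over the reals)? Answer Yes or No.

Characteristic polynomial: p(r) = r^2 - 4r = r(r - 4).
All 2 eigenvalues are distinct, so C is diagonalizable.

Yes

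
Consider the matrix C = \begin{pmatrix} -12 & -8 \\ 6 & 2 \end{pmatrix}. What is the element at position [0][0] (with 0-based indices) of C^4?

4416

Characteristic polynomial: μ^2 + 10μ + 24 = (μ + 4)(μ + 6), so the eigenvalues are -6, -4.
μ=-6: eigenvector (4, -3).
μ=-4: eigenvector (-1, 1).
P = [[4, -1], [-3, 1]], D = diag(-6, -4), P⁻¹ = [[1, 1], [3, 4]].
C⁴ = P·diag(1296, 256)·P⁻¹ = [[4416, 4160], [-3120, -2864]].
The requested entry is 4416.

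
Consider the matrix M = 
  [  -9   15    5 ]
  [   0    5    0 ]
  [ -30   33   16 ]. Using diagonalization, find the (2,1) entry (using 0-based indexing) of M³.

Characteristic polynomial: λ^3 - 12λ^2 + 41λ - 30 = (λ - 6)(λ - 5)(λ - 1), so the eigenvalues are 1, 5, 6.
λ=1: eigenvector (1, 0, 2).
λ=5: eigenvector (0, 1, -3).
λ=6: eigenvector (1, 0, 3).
P = [[1, 0, 1], [0, 1, 0], [2, -3, 3]], D = diag(1, 5, 6), P⁻¹ = [[3, -3, -1], [0, 1, 0], [-2, 3, 1]].
M³ = P·diag(1, 125, 216)·P⁻¹ = [[-429, 645, 215], [0, 125, 0], [-1290, 1563, 646]].
The requested entry is 1563.

1563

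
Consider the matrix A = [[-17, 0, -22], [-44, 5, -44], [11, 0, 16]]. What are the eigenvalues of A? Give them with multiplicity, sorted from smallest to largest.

-6, 5, 5

Characteristic polynomial: p(λ) = λ^3 - 4λ^2 - 35λ + 150 = (λ - 5)^2(λ + 6).
Roots (with multiplicity): -6, 5, 5.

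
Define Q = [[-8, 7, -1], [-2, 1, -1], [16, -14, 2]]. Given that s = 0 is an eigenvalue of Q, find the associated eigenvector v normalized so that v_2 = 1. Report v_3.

Q = [[-8, 7, -1], [-2, 1, -1], [16, -14, 2]].
Solving (Q)v = 0 gives the eigenspace spanned by (1, 1, -1).
With v_2 = 1, v = (1, 1, -1), so v_3 = -1.

-1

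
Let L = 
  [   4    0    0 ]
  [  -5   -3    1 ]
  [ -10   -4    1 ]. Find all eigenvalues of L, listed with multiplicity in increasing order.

-1, -1, 4

Characteristic polynomial: p(t) = t^3 - 2t^2 - 7t - 4 = (t - 4)(t + 1)^2.
Roots (with multiplicity): -1, -1, 4.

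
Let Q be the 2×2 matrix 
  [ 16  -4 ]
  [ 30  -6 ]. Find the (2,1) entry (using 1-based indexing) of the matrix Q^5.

101280

Characteristic polynomial: μ^2 - 10μ + 24 = (μ - 6)(μ - 4), so the eigenvalues are 4, 6.
μ=4: eigenvector (1, 3).
μ=6: eigenvector (-2, -5).
P = [[1, -2], [3, -5]], D = diag(4, 6), P⁻¹ = [[-5, 2], [-3, 1]].
Q⁵ = P·diag(1024, 7776)·P⁻¹ = [[41536, -13504], [101280, -32736]].
The requested entry is 101280.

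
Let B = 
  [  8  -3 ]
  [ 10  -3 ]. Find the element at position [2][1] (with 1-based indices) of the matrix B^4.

650

Characteristic polynomial: λ^2 - 5λ + 6 = (λ - 3)(λ - 2), so the eigenvalues are 2, 3.
λ=3: eigenvector (-3, -5).
λ=2: eigenvector (1, 2).
P = [[-3, 1], [-5, 2]], D = diag(3, 2), P⁻¹ = [[-2, 1], [-5, 3]].
B⁴ = P·diag(81, 16)·P⁻¹ = [[406, -195], [650, -309]].
The requested entry is 650.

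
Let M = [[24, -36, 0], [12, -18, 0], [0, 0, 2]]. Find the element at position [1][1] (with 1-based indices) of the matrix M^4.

5184

Characteristic polynomial: r^3 - 8r^2 + 12r = r(r - 6)(r - 2), so the eigenvalues are 0, 2, 6.
r=0: eigenvector (-3, -2, 0).
r=6: eigenvector (2, 1, 0).
r=2: eigenvector (0, 0, 1).
P = [[-3, 2, 0], [-2, 1, 0], [0, 0, 1]], D = diag(0, 6, 2), P⁻¹ = [[1, -2, 0], [2, -3, 0], [0, 0, 1]].
M⁴ = P·diag(0, 1296, 16)·P⁻¹ = [[5184, -7776, 0], [2592, -3888, 0], [0, 0, 16]].
The requested entry is 5184.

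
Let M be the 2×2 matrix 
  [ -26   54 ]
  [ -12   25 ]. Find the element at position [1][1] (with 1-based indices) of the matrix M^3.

Characteristic polynomial: s^2 + s - 2 = (s - 1)(s + 2), so the eigenvalues are -2, 1.
s=-2: eigenvector (9, 4).
s=1: eigenvector (2, 1).
P = [[9, 2], [4, 1]], D = diag(-2, 1), P⁻¹ = [[1, -2], [-4, 9]].
M³ = P·diag(-8, 1)·P⁻¹ = [[-80, 162], [-36, 73]].
The requested entry is -80.

-80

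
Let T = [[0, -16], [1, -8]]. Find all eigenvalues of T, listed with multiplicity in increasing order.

-4, -4

Characteristic polynomial: p(λ) = λ^2 + 8λ + 16 = (λ + 4)^2.
Roots (with multiplicity): -4, -4.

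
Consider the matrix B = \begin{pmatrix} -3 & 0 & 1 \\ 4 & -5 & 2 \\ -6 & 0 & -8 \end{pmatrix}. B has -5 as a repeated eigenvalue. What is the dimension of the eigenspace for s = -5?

2

B + 5I = [[2, 0, 1], [4, 0, 2], [-6, 0, -3]].
This matrix has rank 1, so its null space has dimension 3 − 1 = 2.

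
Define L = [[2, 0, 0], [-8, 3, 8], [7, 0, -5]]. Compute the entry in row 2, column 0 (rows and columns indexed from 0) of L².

-21

Characteristic polynomial: μ^3 - 19μ + 30 = (μ - 3)(μ - 2)(μ + 5), so the eigenvalues are -5, 2, 3.
μ=2: eigenvector (1, 0, 1).
μ=3: eigenvector (0, 1, 0).
μ=-5: eigenvector (0, -1, 1).
P = [[1, 0, 0], [0, 1, -1], [1, 0, 1]], D = diag(2, 3, -5), P⁻¹ = [[1, 0, 0], [-1, 1, 1], [-1, 0, 1]].
L² = P·diag(4, 9, 25)·P⁻¹ = [[4, 0, 0], [16, 9, -16], [-21, 0, 25]].
The requested entry is -21.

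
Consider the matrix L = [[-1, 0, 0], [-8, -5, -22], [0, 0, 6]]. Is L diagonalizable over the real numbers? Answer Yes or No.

Yes

Characteristic polynomial: p(s) = s^3 - 31s - 30 = (s - 6)(s + 1)(s + 5).
All 3 eigenvalues are distinct, so L is diagonalizable.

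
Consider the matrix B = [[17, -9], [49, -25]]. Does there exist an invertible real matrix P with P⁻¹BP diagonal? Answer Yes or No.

No

Characteristic polynomial: p(μ) = μ^2 + 8μ + 16 = (μ + 4)^2.
μ = -4 has algebraic multiplicity 2; rank(B + 4I) = 1, so geometric multiplicity = 1.
Geometric multiplicity < algebraic multiplicity, so B is not diagonalizable.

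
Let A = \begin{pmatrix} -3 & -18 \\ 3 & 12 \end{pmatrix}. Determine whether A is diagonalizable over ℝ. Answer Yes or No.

Characteristic polynomial: p(t) = t^2 - 9t + 18 = (t - 6)(t - 3).
All 2 eigenvalues are distinct, so A is diagonalizable.

Yes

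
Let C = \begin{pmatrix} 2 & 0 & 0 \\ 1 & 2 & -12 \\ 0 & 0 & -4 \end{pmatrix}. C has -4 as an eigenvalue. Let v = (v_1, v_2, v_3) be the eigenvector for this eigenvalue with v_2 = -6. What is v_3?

-3

C + 4I = [[6, 0, 0], [1, 6, -12], [0, 0, 0]].
Solving (C + 4I)v = 0 gives the eigenspace spanned by (0, -6, -3).
With v_2 = -6, v = (0, -6, -3), so v_3 = -3.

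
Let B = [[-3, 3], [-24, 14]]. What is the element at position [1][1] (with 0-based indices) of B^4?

6664

Characteristic polynomial: r^2 - 11r + 30 = (r - 6)(r - 5), so the eigenvalues are 5, 6.
r=5: eigenvector (3, 8).
r=6: eigenvector (1, 3).
P = [[3, 1], [8, 3]], D = diag(5, 6), P⁻¹ = [[3, -1], [-8, 3]].
B⁴ = P·diag(625, 1296)·P⁻¹ = [[-4743, 2013], [-16104, 6664]].
The requested entry is 6664.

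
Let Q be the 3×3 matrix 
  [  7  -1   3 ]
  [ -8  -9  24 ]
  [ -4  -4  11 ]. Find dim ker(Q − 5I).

1

Q − 5I = [[2, -1, 3], [-8, -14, 24], [-4, -4, 6]].
This matrix has rank 2, so its null space has dimension 3 − 2 = 1.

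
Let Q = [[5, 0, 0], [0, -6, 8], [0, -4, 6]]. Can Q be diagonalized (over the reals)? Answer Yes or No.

Yes

Characteristic polynomial: p(s) = s^3 - 5s^2 - 4s + 20 = (s - 5)(s - 2)(s + 2).
All 3 eigenvalues are distinct, so Q is diagonalizable.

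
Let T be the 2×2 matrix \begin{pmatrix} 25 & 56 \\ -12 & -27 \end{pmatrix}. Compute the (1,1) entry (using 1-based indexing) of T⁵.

1465

Characteristic polynomial: λ^2 + 2λ - 3 = (λ - 1)(λ + 3), so the eigenvalues are -3, 1.
λ=1: eigenvector (7, -3).
λ=-3: eigenvector (-2, 1).
P = [[7, -2], [-3, 1]], D = diag(1, -3), P⁻¹ = [[1, 2], [3, 7]].
T⁵ = P·diag(1, -243)·P⁻¹ = [[1465, 3416], [-732, -1707]].
The requested entry is 1465.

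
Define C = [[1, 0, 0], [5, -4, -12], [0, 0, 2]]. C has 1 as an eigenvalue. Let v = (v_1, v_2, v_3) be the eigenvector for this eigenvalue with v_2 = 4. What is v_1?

C − 1I = [[0, 0, 0], [5, -5, -12], [0, 0, 1]].
Solving (C − 1I)v = 0 gives the eigenspace spanned by (4, 4, 0).
With v_2 = 4, v = (4, 4, 0), so v_1 = 4.

4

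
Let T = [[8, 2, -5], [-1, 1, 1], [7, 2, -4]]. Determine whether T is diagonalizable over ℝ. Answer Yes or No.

No

Characteristic polynomial: p(λ) = λ^3 - 5λ^2 + 7λ - 3 = (λ - 3)(λ - 1)^2.
λ = 1 has algebraic multiplicity 2; rank(T − 1I) = 2, so geometric multiplicity = 1.
Geometric multiplicity < algebraic multiplicity, so T is not diagonalizable.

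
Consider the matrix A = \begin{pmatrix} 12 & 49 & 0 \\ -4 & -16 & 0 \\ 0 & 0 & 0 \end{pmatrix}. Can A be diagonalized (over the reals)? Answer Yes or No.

Characteristic polynomial: p(t) = t^3 + 4t^2 + 4t = t(t + 2)^2.
t = -2 has algebraic multiplicity 2; rank(A + 2I) = 2, so geometric multiplicity = 1.
Geometric multiplicity < algebraic multiplicity, so A is not diagonalizable.

No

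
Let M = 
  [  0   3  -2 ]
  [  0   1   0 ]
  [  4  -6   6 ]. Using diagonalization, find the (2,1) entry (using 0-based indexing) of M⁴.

-510

Characteristic polynomial: s^3 - 7s^2 + 14s - 8 = (s - 4)(s - 2)(s - 1), so the eigenvalues are 1, 2, 4.
s=4: eigenvector (-1, 0, 2).
s=1: eigenvector (-1, 1, 2).
s=2: eigenvector (-1, 0, 1).
P = [[-1, -1, -1], [0, 1, 0], [2, 2, 1]], D = diag(4, 1, 2), P⁻¹ = [[1, -1, 1], [0, 1, 0], [-2, 0, -1]].
M⁴ = P·diag(256, 1, 16)·P⁻¹ = [[-224, 255, -240], [0, 1, 0], [480, -510, 496]].
The requested entry is -510.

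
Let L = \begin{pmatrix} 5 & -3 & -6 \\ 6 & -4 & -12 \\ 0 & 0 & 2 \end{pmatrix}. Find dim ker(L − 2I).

L − 2I = [[3, -3, -6], [6, -6, -12], [0, 0, 0]].
This matrix has rank 1, so its null space has dimension 3 − 1 = 2.

2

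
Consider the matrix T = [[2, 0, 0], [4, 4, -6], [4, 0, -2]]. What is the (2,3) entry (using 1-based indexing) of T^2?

-12

Characteristic polynomial: μ^3 - 4μ^2 - 4μ + 16 = (μ - 4)(μ - 2)(μ + 2), so the eigenvalues are -2, 2, 4.
μ=-2: eigenvector (0, 1, 1).
μ=4: eigenvector (0, 1, 0).
μ=2: eigenvector (-1, -1, -1).
P = [[0, 0, -1], [1, 1, -1], [1, 0, -1]], D = diag(-2, 4, 2), P⁻¹ = [[-1, 0, 1], [0, 1, -1], [-1, 0, 0]].
T² = P·diag(4, 16, 4)·P⁻¹ = [[4, 0, 0], [0, 16, -12], [0, 0, 4]].
The requested entry is -12.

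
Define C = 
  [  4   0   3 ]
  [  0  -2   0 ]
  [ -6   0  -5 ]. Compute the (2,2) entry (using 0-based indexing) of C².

7

Characteristic polynomial: λ^3 + 3λ^2 - 4 = (λ - 1)(λ + 2)^2, so the eigenvalues are -2, -2, 1.
λ=-2: eigenvector (-1, 0, 2).
λ=-2: eigenvector (0, 1, 0).
λ=1: eigenvector (1, 0, -1).
P = [[-1, 0, 1], [0, 1, 0], [2, 0, -1]], D = diag(-2, -2, 1), P⁻¹ = [[1, 0, 1], [0, 1, 0], [2, 0, 1]].
C² = P·diag(4, 4, 1)·P⁻¹ = [[-2, 0, -3], [0, 4, 0], [6, 0, 7]].
The requested entry is 7.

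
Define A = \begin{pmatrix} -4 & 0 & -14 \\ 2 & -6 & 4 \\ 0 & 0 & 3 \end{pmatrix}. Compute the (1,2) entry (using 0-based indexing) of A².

Characteristic polynomial: t^3 + 7t^2 - 6t - 72 = (t - 3)(t + 4)(t + 6), so the eigenvalues are -6, -4, 3.
t=-4: eigenvector (1, 1, 0).
t=-6: eigenvector (0, 1, 0).
t=3: eigenvector (-2, 0, 1).
P = [[1, 0, -2], [1, 1, 0], [0, 0, 1]], D = diag(-4, -6, 3), P⁻¹ = [[1, 0, 2], [-1, 1, -2], [0, 0, 1]].
A² = P·diag(16, 36, 9)·P⁻¹ = [[16, 0, 14], [-20, 36, -40], [0, 0, 9]].
The requested entry is -40.

-40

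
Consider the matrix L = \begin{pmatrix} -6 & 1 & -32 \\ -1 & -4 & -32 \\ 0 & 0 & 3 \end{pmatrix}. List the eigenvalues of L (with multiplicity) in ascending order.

-5, -5, 3

Characteristic polynomial: p(r) = r^3 + 7r^2 - 5r - 75 = (r - 3)(r + 5)^2.
Roots (with multiplicity): -5, -5, 3.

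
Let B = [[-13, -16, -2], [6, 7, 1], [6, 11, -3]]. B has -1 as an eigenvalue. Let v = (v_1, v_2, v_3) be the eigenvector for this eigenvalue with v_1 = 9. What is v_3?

-6

B + 1I = [[-12, -16, -2], [6, 8, 1], [6, 11, -2]].
Solving (B + 1I)v = 0 gives the eigenspace spanned by (9, -6, -6).
With v_1 = 9, v = (9, -6, -6), so v_3 = -6.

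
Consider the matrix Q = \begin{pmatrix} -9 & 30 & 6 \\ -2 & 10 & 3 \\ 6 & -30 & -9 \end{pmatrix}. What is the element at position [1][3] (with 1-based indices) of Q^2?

-18

Characteristic polynomial: s^3 + 8s^2 + 15s = s(s + 3)(s + 5), so the eigenvalues are -5, -3, 0.
s=-3: eigenvector (-2, -1, 3).
s=0: eigenvector (2, 1, -2).
s=-5: eigenvector (3, 1, -3).
P = [[-2, 2, 3], [-1, 1, 1], [3, -2, -3]], D = diag(-3, 0, -5), P⁻¹ = [[1, 0, 1], [0, 3, 1], [1, -2, 0]].
Q² = P·diag(9, 0, 25)·P⁻¹ = [[57, -150, -18], [16, -50, -9], [-48, 150, 27]].
The requested entry is -18.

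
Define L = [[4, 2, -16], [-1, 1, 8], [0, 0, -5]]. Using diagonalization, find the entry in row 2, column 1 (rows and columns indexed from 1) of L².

Characteristic polynomial: t^3 - 19t + 30 = (t - 3)(t - 2)(t + 5), so the eigenvalues are -5, 2, 3.
t=3: eigenvector (2, -1, 0).
t=2: eigenvector (-1, 1, 0).
t=-5: eigenvector (2, -1, 1).
P = [[2, -1, 2], [-1, 1, -1], [0, 0, 1]], D = diag(3, 2, -5), P⁻¹ = [[1, 1, -1], [1, 2, 0], [0, 0, 1]].
L² = P·diag(9, 4, 25)·P⁻¹ = [[14, 10, 32], [-5, -1, -16], [0, 0, 25]].
The requested entry is -5.

-5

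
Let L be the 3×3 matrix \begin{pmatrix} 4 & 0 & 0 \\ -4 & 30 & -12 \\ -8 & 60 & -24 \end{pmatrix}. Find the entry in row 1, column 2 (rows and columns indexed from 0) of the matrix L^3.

Characteristic polynomial: s^3 - 10s^2 + 24s = s(s - 6)(s - 4), so the eigenvalues are 0, 4, 6.
s=4: eigenvector (1, 2, 4).
s=6: eigenvector (0, 1, 2).
s=0: eigenvector (0, 2, 5).
P = [[1, 0, 0], [2, 1, 2], [4, 2, 5]], D = diag(4, 6, 0), P⁻¹ = [[1, 0, 0], [-2, 5, -2], [0, -2, 1]].
L³ = P·diag(64, 216, 0)·P⁻¹ = [[64, 0, 0], [-304, 1080, -432], [-608, 2160, -864]].
The requested entry is -432.

-432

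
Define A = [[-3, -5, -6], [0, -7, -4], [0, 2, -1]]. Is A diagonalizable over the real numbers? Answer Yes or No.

Characteristic polynomial: p(r) = r^3 + 11r^2 + 39r + 45 = (r + 3)^2(r + 5).
r = -3 has algebraic multiplicity 2; rank(A + 3I) = 2, so geometric multiplicity = 1.
Geometric multiplicity < algebraic multiplicity, so A is not diagonalizable.

No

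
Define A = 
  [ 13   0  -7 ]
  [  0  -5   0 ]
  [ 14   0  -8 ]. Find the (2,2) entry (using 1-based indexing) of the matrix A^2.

25

Characteristic polynomial: μ^3 - 31μ - 30 = (μ - 6)(μ + 1)(μ + 5), so the eigenvalues are -5, -1, 6.
μ=6: eigenvector (1, 0, 1).
μ=-5: eigenvector (0, 1, 0).
μ=-1: eigenvector (-1, 0, -2).
P = [[1, 0, -1], [0, 1, 0], [1, 0, -2]], D = diag(6, -5, -1), P⁻¹ = [[2, 0, -1], [0, 1, 0], [1, 0, -1]].
A² = P·diag(36, 25, 1)·P⁻¹ = [[71, 0, -35], [0, 25, 0], [70, 0, -34]].
The requested entry is 25.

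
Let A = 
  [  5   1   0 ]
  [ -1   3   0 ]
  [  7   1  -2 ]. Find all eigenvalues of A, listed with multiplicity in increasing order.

Characteristic polynomial: p(t) = t^3 - 6t^2 + 32 = (t - 4)^2(t + 2).
Roots (with multiplicity): -2, 4, 4.

-2, 4, 4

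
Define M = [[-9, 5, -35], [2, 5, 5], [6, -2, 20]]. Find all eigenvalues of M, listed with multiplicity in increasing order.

5, 5, 6

Characteristic polynomial: p(s) = s^3 - 16s^2 + 85s - 150 = (s - 6)(s - 5)^2.
Roots (with multiplicity): 5, 5, 6.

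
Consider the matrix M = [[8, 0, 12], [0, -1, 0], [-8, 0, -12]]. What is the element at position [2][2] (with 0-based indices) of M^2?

48

Characteristic polynomial: μ^3 + 5μ^2 + 4μ = μ(μ + 1)(μ + 4), so the eigenvalues are -4, -1, 0.
μ=-1: eigenvector (0, 1, 0).
μ=0: eigenvector (3, 0, -2).
μ=-4: eigenvector (-1, 0, 1).
P = [[0, 3, -1], [1, 0, 0], [0, -2, 1]], D = diag(-1, 0, -4), P⁻¹ = [[0, 1, 0], [1, 0, 1], [2, 0, 3]].
M² = P·diag(1, 0, 16)·P⁻¹ = [[-32, 0, -48], [0, 1, 0], [32, 0, 48]].
The requested entry is 48.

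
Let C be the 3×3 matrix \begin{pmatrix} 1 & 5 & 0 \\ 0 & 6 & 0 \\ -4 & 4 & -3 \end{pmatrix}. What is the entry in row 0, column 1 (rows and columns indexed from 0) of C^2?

35

Characteristic polynomial: λ^3 - 4λ^2 - 15λ + 18 = (λ - 6)(λ - 1)(λ + 3), so the eigenvalues are -3, 1, 6.
λ=6: eigenvector (1, 1, 0).
λ=1: eigenvector (1, 0, -1).
λ=-3: eigenvector (0, 0, 1).
P = [[1, 1, 0], [1, 0, 0], [0, -1, 1]], D = diag(6, 1, -3), P⁻¹ = [[0, 1, 0], [1, -1, 0], [1, -1, 1]].
C² = P·diag(36, 1, 9)·P⁻¹ = [[1, 35, 0], [0, 36, 0], [8, -8, 9]].
The requested entry is 35.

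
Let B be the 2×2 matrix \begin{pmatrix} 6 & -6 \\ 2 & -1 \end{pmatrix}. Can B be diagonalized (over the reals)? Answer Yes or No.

Yes

Characteristic polynomial: p(s) = s^2 - 5s + 6 = (s - 3)(s - 2).
All 2 eigenvalues are distinct, so B is diagonalizable.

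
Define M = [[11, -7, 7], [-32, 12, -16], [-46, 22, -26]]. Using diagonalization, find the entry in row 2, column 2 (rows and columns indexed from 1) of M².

16

Characteristic polynomial: μ^3 + 3μ^2 - 16μ - 48 = (μ - 4)(μ + 3)(μ + 4), so the eigenvalues are -4, -3, 4.
μ=-3: eigenvector (-1, 0, 2).
μ=-4: eigenvector (0, 1, 1).
μ=4: eigenvector (1, -2, -3).
P = [[-1, 0, 1], [0, 1, -2], [2, 1, -3]], D = diag(-3, -4, 4), P⁻¹ = [[1, -1, 1], [4, -1, 2], [2, -1, 1]].
M² = P·diag(9, 16, 16)·P⁻¹ = [[23, -7, 7], [0, 16, 0], [-14, 14, 2]].
The requested entry is 16.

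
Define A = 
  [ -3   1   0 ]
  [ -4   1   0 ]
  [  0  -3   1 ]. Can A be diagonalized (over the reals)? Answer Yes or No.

No

Characteristic polynomial: p(μ) = μ^3 + μ^2 - μ - 1 = (μ - 1)(μ + 1)^2.
μ = -1 has algebraic multiplicity 2; rank(A + 1I) = 2, so geometric multiplicity = 1.
Geometric multiplicity < algebraic multiplicity, so A is not diagonalizable.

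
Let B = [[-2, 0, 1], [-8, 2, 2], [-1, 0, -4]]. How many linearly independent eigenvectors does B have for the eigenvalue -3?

1

B + 3I = [[1, 0, 1], [-8, 5, 2], [-1, 0, -1]].
This matrix has rank 2, so its null space has dimension 3 − 2 = 1.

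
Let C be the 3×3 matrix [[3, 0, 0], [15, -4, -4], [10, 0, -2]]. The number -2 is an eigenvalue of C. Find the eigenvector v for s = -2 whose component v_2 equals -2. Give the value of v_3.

C + 2I = [[5, 0, 0], [15, -2, -4], [10, 0, 0]].
Solving (C + 2I)v = 0 gives the eigenspace spanned by (0, -2, 1).
With v_2 = -2, v = (0, -2, 1), so v_3 = 1.

1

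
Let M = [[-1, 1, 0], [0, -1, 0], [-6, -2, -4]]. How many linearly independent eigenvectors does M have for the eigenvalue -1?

1

M + 1I = [[0, 1, 0], [0, 0, 0], [-6, -2, -3]].
This matrix has rank 2, so its null space has dimension 3 − 2 = 1.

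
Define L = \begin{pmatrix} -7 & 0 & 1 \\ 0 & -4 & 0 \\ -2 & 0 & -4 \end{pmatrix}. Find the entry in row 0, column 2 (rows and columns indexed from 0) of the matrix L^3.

Characteristic polynomial: t^3 + 15t^2 + 74t + 120 = (t + 4)(t + 5)(t + 6), so the eigenvalues are -6, -5, -4.
t=-5: eigenvector (1, 0, 2).
t=-4: eigenvector (0, 1, 0).
t=-6: eigenvector (-1, 0, -1).
P = [[1, 0, -1], [0, 1, 0], [2, 0, -1]], D = diag(-5, -4, -6), P⁻¹ = [[-1, 0, 1], [0, 1, 0], [-2, 0, 1]].
L³ = P·diag(-125, -64, -216)·P⁻¹ = [[-307, 0, 91], [0, -64, 0], [-182, 0, -34]].
The requested entry is 91.

91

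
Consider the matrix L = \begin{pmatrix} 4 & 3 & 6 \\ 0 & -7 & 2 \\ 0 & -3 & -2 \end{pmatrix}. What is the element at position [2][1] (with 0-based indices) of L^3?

Characteristic polynomial: λ^3 + 5λ^2 - 16λ - 80 = (λ - 4)(λ + 4)(λ + 5), so the eigenvalues are -5, -4, 4.
λ=4: eigenvector (1, 0, 0).
λ=-5: eigenvector (-1, 1, 1).
λ=-4: eigenvector (-3, 2, 3).
P = [[1, -1, -3], [0, 1, 2], [0, 1, 3]], D = diag(4, -5, -4), P⁻¹ = [[1, 0, 1], [0, 3, -2], [0, -1, 1]].
L³ = P·diag(64, -125, -64)·P⁻¹ = [[64, 183, 6], [0, -247, 122], [0, -183, 58]].
The requested entry is -183.

-183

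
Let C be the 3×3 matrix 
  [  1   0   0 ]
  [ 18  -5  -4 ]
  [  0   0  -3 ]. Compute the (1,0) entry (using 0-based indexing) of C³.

Characteristic polynomial: t^3 + 7t^2 + 7t - 15 = (t - 1)(t + 3)(t + 5), so the eigenvalues are -5, -3, 1.
t=1: eigenvector (1, 3, 0).
t=-3: eigenvector (0, -2, 1).
t=-5: eigenvector (0, 1, 0).
P = [[1, 0, 0], [3, -2, 1], [0, 1, 0]], D = diag(1, -3, -5), P⁻¹ = [[1, 0, 0], [0, 0, 1], [-3, 1, 2]].
C³ = P·diag(1, -27, -125)·P⁻¹ = [[1, 0, 0], [378, -125, -196], [0, 0, -27]].
The requested entry is 378.

378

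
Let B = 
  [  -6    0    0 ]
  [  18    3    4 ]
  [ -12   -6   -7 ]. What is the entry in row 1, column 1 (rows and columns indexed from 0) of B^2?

Characteristic polynomial: s^3 + 10s^2 + 27s + 18 = (s + 1)(s + 3)(s + 6), so the eigenvalues are -6, -3, -1.
s=-3: eigenvector (0, -2, 3).
s=-1: eigenvector (0, 1, -1).
s=-6: eigenvector (1, -2, 0).
P = [[0, 0, 1], [-2, 1, -2], [3, -1, 0]], D = diag(-3, -1, -6), P⁻¹ = [[2, 1, 1], [6, 3, 2], [1, 0, 0]].
B² = P·diag(9, 1, 36)·P⁻¹ = [[36, 0, 0], [-102, -15, -16], [48, 24, 25]].
The requested entry is -15.

-15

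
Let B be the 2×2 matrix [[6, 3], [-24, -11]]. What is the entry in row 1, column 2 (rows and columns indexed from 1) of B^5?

633

Characteristic polynomial: t^2 + 5t + 6 = (t + 2)(t + 3), so the eigenvalues are -3, -2.
t=-2: eigenvector (3, -8).
t=-3: eigenvector (1, -3).
P = [[3, 1], [-8, -3]], D = diag(-2, -3), P⁻¹ = [[3, 1], [-8, -3]].
B⁵ = P·diag(-32, -243)·P⁻¹ = [[1656, 633], [-5064, -1931]].
The requested entry is 633.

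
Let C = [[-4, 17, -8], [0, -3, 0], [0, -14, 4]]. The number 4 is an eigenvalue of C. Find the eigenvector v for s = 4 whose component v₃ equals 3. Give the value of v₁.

-3

C − 4I = [[-8, 17, -8], [0, -7, 0], [0, -14, 0]].
Solving (C − 4I)v = 0 gives the eigenspace spanned by (-3, 0, 3).
With v₃ = 3, v = (-3, 0, 3), so v₁ = -3.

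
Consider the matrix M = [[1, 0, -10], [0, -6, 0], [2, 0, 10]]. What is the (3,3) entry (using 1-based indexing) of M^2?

80

Characteristic polynomial: μ^3 - 5μ^2 - 36μ + 180 = (μ - 6)(μ - 5)(μ + 6), so the eigenvalues are -6, 5, 6.
μ=5: eigenvector (5, 0, -2).
μ=-6: eigenvector (0, 1, 0).
μ=6: eigenvector (-2, 0, 1).
P = [[5, 0, -2], [0, 1, 0], [-2, 0, 1]], D = diag(5, -6, 6), P⁻¹ = [[1, 0, 2], [0, 1, 0], [2, 0, 5]].
M² = P·diag(25, 36, 36)·P⁻¹ = [[-19, 0, -110], [0, 36, 0], [22, 0, 80]].
The requested entry is 80.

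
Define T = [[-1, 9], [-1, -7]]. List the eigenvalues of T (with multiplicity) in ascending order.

Characteristic polynomial: p(λ) = λ^2 + 8λ + 16 = (λ + 4)^2.
Roots (with multiplicity): -4, -4.

-4, -4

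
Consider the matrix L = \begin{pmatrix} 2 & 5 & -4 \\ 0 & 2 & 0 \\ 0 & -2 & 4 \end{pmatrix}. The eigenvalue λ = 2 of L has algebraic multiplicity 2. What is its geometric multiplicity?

1

L − 2I = [[0, 5, -4], [0, 0, 0], [0, -2, 2]].
This matrix has rank 2, so its null space has dimension 3 − 2 = 1.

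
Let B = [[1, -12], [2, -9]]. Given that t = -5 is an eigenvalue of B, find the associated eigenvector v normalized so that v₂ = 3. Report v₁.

B + 5I = [[6, -12], [2, -4]].
Solving (B + 5I)v = 0 gives the eigenspace spanned by (6, 3).
With v₂ = 3, v = (6, 3), so v₁ = 6.

6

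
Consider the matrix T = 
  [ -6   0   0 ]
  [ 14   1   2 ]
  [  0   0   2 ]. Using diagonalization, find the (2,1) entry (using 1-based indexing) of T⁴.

-2590

Characteristic polynomial: λ^3 + 3λ^2 - 16λ + 12 = (λ - 2)(λ - 1)(λ + 6), so the eigenvalues are -6, 1, 2.
λ=-6: eigenvector (1, -2, 0).
λ=1: eigenvector (0, 1, 0).
λ=2: eigenvector (0, 2, 1).
P = [[1, 0, 0], [-2, 1, 2], [0, 0, 1]], D = diag(-6, 1, 2), P⁻¹ = [[1, 0, 0], [2, 1, -2], [0, 0, 1]].
T⁴ = P·diag(1296, 1, 16)·P⁻¹ = [[1296, 0, 0], [-2590, 1, 30], [0, 0, 16]].
The requested entry is -2590.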